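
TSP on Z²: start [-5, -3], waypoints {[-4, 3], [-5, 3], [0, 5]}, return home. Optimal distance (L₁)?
26
(one optimal route: (-5, -3) → (-4, 3) → (0, 5) → (-5, 3) → (-5, -3))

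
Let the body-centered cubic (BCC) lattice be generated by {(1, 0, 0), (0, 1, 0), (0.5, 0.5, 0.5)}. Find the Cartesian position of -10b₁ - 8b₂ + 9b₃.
(-5.5, -3.5, 4.5)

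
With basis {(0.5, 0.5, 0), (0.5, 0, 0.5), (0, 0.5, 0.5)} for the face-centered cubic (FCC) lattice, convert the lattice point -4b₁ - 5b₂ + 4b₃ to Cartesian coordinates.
(-4.5, 0, -0.5)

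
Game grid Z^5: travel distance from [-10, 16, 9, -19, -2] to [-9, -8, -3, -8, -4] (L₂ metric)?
29.0861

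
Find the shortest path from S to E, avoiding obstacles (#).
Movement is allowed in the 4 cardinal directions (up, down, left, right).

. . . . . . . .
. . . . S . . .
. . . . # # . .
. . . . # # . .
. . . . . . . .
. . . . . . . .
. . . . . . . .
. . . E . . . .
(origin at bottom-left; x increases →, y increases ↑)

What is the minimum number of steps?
7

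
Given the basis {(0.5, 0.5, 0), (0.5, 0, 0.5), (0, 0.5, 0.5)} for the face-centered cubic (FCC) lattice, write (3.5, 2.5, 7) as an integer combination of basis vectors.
-b₁ + 8b₂ + 6b₃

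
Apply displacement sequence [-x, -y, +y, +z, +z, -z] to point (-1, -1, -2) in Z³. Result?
(-2, -1, -1)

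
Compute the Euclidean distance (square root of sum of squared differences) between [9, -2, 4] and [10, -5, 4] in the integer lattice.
3.16228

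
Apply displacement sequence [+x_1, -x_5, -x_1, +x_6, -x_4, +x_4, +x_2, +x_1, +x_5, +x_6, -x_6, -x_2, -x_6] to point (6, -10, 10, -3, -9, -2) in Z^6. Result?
(7, -10, 10, -3, -9, -2)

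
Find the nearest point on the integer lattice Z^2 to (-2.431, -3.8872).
(-2, -4)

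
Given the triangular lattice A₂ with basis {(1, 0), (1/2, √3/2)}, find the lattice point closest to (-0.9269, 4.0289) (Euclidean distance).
(-0.5, 4.33)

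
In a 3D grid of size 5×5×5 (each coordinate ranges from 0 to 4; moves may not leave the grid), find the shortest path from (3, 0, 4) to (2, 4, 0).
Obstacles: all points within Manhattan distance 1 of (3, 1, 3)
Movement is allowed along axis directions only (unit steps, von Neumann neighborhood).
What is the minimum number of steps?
9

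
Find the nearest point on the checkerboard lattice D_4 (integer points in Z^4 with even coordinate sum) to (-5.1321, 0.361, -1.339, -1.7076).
(-5, 0, -1, -2)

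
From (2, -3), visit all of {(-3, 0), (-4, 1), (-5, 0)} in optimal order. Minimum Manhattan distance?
12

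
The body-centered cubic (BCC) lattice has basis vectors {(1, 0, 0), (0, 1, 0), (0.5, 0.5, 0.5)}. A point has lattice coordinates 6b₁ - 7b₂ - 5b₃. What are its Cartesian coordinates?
(3.5, -9.5, -2.5)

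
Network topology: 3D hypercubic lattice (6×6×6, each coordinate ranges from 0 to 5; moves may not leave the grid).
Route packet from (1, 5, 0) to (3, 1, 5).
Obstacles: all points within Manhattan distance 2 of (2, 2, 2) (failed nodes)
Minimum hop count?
11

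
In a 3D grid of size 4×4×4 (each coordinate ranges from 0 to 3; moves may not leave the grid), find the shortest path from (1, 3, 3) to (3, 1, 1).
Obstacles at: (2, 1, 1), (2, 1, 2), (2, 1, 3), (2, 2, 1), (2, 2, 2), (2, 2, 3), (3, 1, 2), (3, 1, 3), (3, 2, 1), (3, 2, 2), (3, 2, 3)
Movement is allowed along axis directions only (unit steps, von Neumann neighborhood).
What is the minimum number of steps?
8
(one shortest path: (1, 3, 3) → (2, 3, 3) → (3, 3, 3) → (3, 3, 2) → (3, 3, 1) → (3, 3, 0) → (3, 2, 0) → (3, 1, 0) → (3, 1, 1))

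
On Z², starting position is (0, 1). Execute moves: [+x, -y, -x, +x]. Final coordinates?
(1, 0)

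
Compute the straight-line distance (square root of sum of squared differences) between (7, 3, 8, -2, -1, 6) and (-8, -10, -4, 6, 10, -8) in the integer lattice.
30.315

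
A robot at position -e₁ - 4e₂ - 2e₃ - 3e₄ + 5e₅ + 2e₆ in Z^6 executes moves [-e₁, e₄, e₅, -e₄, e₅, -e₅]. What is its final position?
(-2, -4, -2, -3, 6, 2)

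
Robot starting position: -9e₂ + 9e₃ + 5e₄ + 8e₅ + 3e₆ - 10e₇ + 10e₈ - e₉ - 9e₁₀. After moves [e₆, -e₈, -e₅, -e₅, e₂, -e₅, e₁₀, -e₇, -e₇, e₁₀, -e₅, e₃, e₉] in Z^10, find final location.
(0, -8, 10, 5, 4, 4, -12, 9, 0, -7)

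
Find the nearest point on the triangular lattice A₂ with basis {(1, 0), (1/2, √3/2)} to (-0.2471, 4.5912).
(-0.5, 4.33)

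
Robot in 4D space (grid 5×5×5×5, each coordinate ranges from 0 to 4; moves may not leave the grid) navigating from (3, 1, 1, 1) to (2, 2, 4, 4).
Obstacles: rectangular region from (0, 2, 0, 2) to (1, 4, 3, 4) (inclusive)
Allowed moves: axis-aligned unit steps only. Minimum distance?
8
(one shortest path: (3, 1, 1, 1) → (2, 1, 1, 1) → (2, 2, 1, 1) → (2, 2, 2, 1) → (2, 2, 3, 1) → (2, 2, 4, 1) → (2, 2, 4, 2) → (2, 2, 4, 3) → (2, 2, 4, 4))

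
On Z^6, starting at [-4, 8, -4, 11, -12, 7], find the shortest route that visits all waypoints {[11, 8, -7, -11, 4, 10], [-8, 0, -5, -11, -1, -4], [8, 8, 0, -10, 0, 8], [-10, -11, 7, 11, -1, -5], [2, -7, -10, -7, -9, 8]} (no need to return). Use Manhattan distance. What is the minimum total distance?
203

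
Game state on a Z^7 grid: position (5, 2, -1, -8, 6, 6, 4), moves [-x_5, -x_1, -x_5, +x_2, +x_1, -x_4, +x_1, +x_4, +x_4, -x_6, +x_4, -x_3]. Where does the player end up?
(6, 3, -2, -6, 4, 5, 4)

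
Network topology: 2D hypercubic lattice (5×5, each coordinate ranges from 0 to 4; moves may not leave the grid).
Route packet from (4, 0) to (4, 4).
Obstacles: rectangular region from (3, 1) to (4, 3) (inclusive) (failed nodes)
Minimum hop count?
8
(one shortest path: (4, 0) → (3, 0) → (2, 0) → (2, 1) → (2, 2) → (2, 3) → (2, 4) → (3, 4) → (4, 4))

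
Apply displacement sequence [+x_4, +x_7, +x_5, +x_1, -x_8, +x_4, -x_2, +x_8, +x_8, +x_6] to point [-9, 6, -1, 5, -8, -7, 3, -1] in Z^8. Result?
(-8, 5, -1, 7, -7, -6, 4, 0)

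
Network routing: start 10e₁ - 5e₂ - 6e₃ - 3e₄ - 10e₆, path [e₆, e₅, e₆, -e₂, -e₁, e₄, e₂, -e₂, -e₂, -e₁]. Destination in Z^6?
(8, -7, -6, -2, 1, -8)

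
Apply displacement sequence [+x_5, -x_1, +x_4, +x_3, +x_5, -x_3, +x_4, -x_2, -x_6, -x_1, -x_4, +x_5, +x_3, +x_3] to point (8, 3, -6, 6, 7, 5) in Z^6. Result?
(6, 2, -4, 7, 10, 4)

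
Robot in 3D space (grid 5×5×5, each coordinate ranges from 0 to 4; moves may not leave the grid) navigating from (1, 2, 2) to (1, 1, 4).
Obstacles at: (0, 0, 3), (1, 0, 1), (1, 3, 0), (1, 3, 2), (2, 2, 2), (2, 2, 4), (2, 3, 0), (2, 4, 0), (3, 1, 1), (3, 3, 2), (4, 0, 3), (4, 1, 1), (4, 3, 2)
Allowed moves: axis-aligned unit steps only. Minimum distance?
3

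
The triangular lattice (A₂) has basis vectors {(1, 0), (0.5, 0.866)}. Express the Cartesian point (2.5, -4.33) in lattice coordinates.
5b₁ - 5b₂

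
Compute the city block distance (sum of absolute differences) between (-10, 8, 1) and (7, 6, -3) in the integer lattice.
23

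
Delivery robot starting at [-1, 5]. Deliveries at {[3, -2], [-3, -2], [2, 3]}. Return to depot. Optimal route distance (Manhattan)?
26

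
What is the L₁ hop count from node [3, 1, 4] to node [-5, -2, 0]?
15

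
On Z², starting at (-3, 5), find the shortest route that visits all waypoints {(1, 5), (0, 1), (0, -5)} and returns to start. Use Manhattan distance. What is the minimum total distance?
28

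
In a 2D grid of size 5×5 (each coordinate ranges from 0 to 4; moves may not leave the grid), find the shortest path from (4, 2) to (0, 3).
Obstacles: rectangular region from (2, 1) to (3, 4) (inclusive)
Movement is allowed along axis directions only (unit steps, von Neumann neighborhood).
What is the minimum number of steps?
9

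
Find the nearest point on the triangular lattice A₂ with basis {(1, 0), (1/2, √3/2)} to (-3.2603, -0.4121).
(-3, 0)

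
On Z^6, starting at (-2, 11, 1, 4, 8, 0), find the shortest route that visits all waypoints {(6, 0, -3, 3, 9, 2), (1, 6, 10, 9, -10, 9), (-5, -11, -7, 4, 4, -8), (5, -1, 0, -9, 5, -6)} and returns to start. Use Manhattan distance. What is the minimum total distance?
222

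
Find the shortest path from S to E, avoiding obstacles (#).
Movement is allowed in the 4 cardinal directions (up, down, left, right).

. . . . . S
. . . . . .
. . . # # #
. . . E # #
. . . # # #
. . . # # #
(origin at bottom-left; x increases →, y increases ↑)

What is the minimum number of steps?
7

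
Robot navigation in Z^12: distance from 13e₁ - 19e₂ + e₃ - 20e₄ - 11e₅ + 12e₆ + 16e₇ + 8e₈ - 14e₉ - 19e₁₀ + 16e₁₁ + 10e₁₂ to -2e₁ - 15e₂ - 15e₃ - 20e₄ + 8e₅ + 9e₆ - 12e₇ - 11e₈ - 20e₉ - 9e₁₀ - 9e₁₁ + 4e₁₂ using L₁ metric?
151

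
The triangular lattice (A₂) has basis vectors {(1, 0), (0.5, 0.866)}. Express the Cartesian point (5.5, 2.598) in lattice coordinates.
4b₁ + 3b₂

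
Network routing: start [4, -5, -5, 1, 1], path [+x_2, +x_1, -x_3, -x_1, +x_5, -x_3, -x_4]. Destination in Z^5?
(4, -4, -7, 0, 2)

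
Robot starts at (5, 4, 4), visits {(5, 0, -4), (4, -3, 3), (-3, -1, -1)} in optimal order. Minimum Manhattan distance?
32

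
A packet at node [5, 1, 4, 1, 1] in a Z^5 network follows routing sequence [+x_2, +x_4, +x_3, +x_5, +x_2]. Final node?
(5, 3, 5, 2, 2)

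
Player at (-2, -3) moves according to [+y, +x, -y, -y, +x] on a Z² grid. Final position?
(0, -4)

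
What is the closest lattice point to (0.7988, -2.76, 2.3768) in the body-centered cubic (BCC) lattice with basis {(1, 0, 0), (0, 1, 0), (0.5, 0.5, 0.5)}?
(0.5, -2.5, 2.5)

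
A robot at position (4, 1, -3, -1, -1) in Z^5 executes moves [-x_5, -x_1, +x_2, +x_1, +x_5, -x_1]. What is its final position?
(3, 2, -3, -1, -1)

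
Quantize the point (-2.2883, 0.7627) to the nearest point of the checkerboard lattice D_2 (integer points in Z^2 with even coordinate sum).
(-3, 1)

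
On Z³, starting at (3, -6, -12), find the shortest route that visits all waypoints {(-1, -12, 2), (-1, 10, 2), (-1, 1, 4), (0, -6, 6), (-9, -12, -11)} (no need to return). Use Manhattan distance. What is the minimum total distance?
72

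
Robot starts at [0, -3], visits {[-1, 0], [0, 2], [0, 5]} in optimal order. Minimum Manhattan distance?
10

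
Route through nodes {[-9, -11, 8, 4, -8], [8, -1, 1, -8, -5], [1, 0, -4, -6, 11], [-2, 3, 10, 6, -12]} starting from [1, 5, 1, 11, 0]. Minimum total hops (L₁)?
140
(one optimal route: (1, 5, 1, 11, 0) → (-2, 3, 10, 6, -12) → (-9, -11, 8, 4, -8) → (8, -1, 1, -8, -5) → (1, 0, -4, -6, 11))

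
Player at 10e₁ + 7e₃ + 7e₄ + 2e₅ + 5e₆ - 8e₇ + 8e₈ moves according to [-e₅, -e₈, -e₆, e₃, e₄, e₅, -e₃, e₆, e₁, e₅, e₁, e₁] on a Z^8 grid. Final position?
(13, 0, 7, 8, 3, 5, -8, 7)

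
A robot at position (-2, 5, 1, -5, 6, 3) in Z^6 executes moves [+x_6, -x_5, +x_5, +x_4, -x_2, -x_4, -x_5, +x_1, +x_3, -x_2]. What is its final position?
(-1, 3, 2, -5, 5, 4)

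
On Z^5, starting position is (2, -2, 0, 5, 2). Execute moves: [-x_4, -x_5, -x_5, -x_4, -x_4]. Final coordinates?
(2, -2, 0, 2, 0)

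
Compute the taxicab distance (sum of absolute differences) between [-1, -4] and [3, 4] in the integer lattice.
12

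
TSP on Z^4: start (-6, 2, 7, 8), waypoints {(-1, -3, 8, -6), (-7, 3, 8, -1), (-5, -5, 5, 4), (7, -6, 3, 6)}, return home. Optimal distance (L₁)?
88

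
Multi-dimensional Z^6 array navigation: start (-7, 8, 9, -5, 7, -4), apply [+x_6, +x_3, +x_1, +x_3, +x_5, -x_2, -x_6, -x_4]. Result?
(-6, 7, 11, -6, 8, -4)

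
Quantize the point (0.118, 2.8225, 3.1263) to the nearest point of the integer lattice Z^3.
(0, 3, 3)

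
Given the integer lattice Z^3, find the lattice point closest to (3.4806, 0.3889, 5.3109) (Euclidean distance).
(3, 0, 5)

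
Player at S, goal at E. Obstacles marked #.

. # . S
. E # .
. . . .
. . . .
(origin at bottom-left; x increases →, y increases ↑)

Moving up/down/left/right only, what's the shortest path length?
5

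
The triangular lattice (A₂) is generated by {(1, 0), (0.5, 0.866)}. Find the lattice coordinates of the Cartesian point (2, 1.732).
b₁ + 2b₂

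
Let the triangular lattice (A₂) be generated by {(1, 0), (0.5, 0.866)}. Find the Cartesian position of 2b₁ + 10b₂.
(7, 8.66)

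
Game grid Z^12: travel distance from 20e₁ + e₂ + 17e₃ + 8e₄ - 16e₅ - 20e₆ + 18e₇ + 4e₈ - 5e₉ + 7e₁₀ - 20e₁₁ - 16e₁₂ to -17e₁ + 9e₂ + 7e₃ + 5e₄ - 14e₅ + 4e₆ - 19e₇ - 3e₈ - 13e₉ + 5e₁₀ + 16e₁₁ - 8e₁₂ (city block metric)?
182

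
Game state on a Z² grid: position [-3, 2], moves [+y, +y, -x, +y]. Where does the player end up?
(-4, 5)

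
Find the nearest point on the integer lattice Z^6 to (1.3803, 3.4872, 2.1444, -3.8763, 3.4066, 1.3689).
(1, 3, 2, -4, 3, 1)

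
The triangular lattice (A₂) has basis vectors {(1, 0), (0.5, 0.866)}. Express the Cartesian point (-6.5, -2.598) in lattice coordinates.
-5b₁ - 3b₂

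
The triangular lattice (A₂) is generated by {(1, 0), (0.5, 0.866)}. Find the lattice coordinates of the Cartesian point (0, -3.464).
2b₁ - 4b₂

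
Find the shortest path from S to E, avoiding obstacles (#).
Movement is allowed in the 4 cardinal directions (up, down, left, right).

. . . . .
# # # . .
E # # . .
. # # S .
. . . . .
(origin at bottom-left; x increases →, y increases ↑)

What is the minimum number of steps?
6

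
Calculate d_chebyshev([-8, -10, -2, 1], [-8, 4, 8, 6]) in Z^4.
14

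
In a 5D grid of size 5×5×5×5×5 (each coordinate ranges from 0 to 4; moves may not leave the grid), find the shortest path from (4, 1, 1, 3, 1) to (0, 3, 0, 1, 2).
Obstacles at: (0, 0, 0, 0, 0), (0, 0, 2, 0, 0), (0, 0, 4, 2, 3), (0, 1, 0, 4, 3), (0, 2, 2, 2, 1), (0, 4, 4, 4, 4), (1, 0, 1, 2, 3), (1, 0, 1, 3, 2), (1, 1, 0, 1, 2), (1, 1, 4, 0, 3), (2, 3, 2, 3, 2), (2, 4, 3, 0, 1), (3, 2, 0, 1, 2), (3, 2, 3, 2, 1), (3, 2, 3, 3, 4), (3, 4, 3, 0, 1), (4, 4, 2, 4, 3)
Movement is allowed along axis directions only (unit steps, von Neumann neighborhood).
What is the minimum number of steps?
10
(one shortest path: (4, 1, 1, 3, 1) → (3, 1, 1, 3, 1) → (2, 1, 1, 3, 1) → (1, 1, 1, 3, 1) → (0, 1, 1, 3, 1) → (0, 2, 1, 3, 1) → (0, 3, 1, 3, 1) → (0, 3, 0, 3, 1) → (0, 3, 0, 2, 1) → (0, 3, 0, 1, 1) → (0, 3, 0, 1, 2))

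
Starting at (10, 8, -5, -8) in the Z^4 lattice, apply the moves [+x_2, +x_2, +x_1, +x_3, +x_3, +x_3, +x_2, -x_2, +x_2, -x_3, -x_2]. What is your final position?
(11, 10, -3, -8)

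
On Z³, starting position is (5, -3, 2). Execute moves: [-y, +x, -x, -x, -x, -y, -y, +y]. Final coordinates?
(3, -5, 2)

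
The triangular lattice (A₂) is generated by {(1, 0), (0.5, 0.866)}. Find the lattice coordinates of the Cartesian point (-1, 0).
-b₁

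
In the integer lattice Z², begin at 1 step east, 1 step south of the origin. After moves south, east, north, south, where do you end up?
(2, -2)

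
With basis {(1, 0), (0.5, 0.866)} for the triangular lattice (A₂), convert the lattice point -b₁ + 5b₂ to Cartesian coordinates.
(1.5, 4.33)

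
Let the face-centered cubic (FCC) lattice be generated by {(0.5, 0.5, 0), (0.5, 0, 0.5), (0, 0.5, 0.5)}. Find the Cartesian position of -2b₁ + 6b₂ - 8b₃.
(2, -5, -1)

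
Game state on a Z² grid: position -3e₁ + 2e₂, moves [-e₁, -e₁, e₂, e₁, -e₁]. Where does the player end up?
(-5, 3)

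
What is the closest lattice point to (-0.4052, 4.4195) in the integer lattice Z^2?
(0, 4)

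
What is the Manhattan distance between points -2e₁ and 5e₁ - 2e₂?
9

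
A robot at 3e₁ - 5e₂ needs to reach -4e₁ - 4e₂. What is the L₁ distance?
8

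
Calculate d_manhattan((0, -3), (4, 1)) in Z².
8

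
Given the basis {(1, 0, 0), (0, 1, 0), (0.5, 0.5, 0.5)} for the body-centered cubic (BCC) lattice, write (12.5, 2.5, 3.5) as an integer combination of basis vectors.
9b₁ - b₂ + 7b₃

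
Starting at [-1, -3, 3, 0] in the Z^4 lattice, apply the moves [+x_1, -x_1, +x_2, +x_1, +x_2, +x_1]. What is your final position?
(1, -1, 3, 0)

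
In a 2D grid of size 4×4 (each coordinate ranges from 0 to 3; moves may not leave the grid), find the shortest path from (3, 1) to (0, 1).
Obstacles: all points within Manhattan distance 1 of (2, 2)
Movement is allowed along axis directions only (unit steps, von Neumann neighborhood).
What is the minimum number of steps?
5
(one shortest path: (3, 1) → (3, 0) → (2, 0) → (1, 0) → (0, 0) → (0, 1))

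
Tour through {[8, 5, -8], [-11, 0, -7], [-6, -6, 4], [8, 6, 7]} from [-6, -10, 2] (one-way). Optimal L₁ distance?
69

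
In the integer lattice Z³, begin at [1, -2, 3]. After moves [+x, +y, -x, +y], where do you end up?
(1, 0, 3)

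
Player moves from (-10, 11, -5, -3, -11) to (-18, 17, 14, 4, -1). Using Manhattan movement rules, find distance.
50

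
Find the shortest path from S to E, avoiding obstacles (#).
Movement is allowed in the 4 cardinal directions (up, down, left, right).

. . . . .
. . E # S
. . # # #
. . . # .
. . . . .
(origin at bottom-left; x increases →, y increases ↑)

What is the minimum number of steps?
4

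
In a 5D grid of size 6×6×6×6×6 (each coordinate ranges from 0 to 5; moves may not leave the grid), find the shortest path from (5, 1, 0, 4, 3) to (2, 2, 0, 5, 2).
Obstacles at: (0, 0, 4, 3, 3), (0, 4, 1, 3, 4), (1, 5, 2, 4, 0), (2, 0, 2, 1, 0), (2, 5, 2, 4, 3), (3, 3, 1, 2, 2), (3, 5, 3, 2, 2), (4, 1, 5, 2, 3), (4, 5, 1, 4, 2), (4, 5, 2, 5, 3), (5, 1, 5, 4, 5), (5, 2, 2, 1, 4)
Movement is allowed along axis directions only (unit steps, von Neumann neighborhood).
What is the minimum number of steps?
6
(one shortest path: (5, 1, 0, 4, 3) → (4, 1, 0, 4, 3) → (3, 1, 0, 4, 3) → (2, 1, 0, 4, 3) → (2, 2, 0, 4, 3) → (2, 2, 0, 5, 3) → (2, 2, 0, 5, 2))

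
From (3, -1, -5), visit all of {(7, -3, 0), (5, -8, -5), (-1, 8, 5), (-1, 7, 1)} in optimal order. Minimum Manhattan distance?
45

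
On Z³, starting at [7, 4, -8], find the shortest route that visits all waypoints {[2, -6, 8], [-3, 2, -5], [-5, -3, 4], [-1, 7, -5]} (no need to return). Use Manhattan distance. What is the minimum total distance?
51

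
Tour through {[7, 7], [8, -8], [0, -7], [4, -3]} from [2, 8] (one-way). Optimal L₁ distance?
36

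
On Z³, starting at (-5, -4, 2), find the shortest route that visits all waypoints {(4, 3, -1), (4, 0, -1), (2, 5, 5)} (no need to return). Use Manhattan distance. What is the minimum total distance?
29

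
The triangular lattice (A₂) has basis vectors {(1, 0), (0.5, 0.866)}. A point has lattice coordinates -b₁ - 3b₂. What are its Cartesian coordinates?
(-2.5, -2.598)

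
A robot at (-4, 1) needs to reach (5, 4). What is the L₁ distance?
12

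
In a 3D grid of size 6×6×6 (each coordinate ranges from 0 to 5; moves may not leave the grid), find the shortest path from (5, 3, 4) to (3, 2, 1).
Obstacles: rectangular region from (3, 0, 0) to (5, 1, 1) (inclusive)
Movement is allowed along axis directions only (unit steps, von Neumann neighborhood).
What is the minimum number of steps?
6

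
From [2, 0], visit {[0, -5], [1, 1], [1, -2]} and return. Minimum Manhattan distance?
16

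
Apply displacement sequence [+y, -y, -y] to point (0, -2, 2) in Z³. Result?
(0, -3, 2)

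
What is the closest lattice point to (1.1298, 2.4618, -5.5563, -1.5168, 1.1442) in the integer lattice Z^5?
(1, 2, -6, -2, 1)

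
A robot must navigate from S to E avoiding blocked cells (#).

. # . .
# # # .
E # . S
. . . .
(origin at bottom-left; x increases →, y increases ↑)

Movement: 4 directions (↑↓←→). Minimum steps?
5
(one shortest path: (3, 1) → (2, 1) → (2, 0) → (1, 0) → (0, 0) → (0, 1))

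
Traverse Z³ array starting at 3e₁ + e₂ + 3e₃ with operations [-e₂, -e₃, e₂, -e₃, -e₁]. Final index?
(2, 1, 1)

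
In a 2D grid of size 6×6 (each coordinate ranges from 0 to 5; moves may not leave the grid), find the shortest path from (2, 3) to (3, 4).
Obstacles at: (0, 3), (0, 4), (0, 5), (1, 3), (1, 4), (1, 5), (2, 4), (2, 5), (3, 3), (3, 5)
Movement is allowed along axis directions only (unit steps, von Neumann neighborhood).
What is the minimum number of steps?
6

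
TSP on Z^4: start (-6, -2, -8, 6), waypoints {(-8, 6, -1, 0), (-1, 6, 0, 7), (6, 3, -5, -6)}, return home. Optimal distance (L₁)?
96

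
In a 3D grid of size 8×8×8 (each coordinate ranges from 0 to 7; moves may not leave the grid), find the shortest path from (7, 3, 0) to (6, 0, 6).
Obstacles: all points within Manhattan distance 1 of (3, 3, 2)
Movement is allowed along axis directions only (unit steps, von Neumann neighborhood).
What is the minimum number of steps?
10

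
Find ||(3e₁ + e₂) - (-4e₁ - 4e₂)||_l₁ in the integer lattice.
12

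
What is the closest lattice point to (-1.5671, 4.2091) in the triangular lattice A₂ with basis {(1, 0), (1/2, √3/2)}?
(-1.5, 4.33)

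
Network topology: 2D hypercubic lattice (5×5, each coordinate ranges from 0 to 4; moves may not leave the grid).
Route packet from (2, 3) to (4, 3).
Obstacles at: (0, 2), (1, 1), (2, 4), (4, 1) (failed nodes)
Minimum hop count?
2
(one shortest path: (2, 3) → (3, 3) → (4, 3))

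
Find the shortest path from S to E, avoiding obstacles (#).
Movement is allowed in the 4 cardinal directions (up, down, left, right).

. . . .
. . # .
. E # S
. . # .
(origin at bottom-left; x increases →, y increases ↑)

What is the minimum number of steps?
6
(one shortest path: (3, 1) → (3, 2) → (3, 3) → (2, 3) → (1, 3) → (1, 2) → (1, 1))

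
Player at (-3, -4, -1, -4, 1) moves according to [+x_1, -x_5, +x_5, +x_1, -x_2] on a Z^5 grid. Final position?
(-1, -5, -1, -4, 1)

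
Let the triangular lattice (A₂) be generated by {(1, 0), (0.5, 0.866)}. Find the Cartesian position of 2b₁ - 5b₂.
(-0.5, -4.33)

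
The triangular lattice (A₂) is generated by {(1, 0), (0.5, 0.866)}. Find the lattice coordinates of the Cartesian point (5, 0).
5b₁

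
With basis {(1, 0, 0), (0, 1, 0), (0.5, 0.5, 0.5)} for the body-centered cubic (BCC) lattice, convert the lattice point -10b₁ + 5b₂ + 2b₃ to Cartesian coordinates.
(-9, 6, 1)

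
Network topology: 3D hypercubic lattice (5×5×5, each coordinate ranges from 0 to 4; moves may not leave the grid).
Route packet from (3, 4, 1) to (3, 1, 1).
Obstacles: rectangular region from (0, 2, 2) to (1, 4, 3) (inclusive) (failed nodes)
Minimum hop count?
3
(one shortest path: (3, 4, 1) → (3, 3, 1) → (3, 2, 1) → (3, 1, 1))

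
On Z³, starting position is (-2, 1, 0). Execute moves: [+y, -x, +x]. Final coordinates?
(-2, 2, 0)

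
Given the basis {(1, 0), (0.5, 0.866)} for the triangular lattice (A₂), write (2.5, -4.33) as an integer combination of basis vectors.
5b₁ - 5b₂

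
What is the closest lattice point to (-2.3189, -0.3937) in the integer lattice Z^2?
(-2, 0)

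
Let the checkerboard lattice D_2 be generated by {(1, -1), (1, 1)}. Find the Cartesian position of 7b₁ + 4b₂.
(11, -3)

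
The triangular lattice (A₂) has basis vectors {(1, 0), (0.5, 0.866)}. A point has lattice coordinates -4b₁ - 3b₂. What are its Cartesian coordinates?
(-5.5, -2.598)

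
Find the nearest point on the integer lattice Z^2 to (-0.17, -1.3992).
(0, -1)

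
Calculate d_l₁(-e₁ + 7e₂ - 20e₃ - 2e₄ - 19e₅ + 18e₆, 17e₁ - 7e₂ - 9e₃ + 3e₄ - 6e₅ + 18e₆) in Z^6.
61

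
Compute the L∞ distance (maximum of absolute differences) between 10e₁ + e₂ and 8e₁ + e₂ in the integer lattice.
2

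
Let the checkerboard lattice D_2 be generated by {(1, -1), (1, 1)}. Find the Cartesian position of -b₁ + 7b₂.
(6, 8)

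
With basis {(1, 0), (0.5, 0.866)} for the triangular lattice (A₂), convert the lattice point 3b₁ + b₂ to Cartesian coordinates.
(3.5, 0.866)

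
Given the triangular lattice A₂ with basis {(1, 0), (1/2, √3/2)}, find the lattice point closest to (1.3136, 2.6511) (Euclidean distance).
(1.5, 2.598)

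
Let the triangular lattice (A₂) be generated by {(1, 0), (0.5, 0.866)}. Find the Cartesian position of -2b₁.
(-2, 0)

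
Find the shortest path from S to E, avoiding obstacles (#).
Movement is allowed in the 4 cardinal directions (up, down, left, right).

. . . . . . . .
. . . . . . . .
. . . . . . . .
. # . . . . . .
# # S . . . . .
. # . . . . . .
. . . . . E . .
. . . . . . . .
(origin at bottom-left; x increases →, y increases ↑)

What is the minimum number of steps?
5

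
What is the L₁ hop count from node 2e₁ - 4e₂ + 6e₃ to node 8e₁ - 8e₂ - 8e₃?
24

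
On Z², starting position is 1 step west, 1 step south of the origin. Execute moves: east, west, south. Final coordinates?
(-1, -2)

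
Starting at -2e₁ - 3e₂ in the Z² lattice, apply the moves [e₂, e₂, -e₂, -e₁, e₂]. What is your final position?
(-3, -1)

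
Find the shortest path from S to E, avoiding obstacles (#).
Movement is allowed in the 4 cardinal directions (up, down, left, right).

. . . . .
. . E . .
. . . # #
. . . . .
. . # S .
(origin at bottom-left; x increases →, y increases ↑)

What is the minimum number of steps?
4
(one shortest path: (3, 0) → (3, 1) → (2, 1) → (2, 2) → (2, 3))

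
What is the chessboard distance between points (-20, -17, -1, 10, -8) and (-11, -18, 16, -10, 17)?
25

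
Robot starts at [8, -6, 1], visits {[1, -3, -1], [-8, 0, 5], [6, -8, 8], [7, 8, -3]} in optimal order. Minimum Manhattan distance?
73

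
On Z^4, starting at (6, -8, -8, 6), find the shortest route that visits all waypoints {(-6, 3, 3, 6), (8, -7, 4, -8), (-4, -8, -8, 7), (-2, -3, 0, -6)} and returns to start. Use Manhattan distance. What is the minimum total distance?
110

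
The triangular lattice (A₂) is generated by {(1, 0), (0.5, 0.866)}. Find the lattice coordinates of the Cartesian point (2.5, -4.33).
5b₁ - 5b₂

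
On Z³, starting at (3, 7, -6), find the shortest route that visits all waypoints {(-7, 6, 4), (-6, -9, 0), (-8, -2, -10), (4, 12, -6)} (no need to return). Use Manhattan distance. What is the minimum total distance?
72
(one optimal route: (3, 7, -6) → (4, 12, -6) → (-7, 6, 4) → (-6, -9, 0) → (-8, -2, -10))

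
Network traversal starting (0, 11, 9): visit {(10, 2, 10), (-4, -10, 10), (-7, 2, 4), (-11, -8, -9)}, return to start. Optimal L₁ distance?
122
(one optimal route: (0, 11, 9) → (10, 2, 10) → (-4, -10, 10) → (-11, -8, -9) → (-7, 2, 4) → (0, 11, 9))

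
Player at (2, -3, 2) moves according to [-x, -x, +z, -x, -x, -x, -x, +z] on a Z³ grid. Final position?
(-4, -3, 4)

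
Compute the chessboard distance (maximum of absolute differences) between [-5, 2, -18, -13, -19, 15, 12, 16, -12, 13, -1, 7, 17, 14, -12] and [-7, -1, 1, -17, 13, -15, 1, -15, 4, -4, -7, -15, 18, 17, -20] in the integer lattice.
32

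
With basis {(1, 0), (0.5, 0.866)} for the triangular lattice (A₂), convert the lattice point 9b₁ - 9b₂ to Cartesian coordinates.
(4.5, -7.794)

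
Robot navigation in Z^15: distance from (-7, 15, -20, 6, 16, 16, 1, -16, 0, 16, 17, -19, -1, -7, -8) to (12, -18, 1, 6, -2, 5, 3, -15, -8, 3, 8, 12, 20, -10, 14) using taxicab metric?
212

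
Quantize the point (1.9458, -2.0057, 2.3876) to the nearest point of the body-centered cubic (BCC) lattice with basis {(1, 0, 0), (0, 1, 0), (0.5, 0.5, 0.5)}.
(2, -2, 2)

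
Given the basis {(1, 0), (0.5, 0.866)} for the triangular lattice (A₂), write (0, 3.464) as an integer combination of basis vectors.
-2b₁ + 4b₂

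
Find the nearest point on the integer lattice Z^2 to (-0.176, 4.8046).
(0, 5)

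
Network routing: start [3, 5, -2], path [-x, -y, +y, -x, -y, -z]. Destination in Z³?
(1, 4, -3)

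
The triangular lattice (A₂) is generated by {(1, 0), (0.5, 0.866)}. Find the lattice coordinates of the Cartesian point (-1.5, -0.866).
-b₁ - b₂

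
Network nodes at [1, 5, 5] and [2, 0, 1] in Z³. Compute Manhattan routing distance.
10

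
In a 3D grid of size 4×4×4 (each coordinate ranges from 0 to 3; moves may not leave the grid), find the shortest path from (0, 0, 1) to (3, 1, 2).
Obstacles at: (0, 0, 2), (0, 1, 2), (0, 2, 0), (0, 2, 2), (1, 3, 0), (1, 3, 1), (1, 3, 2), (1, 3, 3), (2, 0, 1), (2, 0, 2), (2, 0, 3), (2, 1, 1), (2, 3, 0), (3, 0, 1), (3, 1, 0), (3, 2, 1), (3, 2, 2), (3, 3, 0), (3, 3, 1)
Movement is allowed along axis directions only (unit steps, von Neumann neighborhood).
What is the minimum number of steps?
5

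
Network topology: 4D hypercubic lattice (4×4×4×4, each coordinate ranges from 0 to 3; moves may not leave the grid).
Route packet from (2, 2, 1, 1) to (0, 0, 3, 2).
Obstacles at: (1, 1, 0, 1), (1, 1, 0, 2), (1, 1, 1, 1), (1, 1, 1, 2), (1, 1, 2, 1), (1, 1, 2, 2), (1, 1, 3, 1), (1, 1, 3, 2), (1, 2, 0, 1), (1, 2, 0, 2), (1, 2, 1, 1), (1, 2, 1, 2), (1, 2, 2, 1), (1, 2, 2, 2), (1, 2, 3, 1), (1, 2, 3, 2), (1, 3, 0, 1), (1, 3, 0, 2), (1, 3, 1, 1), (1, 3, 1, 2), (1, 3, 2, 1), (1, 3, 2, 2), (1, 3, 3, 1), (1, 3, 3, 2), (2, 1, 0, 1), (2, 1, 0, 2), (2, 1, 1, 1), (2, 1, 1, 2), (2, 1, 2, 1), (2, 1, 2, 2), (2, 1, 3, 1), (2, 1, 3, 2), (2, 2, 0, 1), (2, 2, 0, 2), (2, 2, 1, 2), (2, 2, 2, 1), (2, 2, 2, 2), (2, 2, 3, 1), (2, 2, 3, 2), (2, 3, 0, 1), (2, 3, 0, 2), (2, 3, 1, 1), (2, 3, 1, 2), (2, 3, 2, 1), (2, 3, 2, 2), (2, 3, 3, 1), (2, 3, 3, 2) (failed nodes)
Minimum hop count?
9
(one shortest path: (2, 2, 1, 1) → (3, 2, 1, 1) → (3, 1, 1, 1) → (3, 0, 1, 1) → (2, 0, 1, 1) → (1, 0, 1, 1) → (0, 0, 1, 1) → (0, 0, 2, 1) → (0, 0, 3, 1) → (0, 0, 3, 2))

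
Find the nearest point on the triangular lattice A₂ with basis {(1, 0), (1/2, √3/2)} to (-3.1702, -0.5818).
(-3.5, -0.866)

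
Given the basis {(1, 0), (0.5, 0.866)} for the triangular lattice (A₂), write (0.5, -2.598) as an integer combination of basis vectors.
2b₁ - 3b₂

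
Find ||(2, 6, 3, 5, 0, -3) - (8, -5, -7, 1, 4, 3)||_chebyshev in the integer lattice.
11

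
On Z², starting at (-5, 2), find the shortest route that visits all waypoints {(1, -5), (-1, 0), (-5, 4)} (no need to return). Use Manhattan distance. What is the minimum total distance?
17
(one optimal route: (-5, 2) → (-5, 4) → (-1, 0) → (1, -5))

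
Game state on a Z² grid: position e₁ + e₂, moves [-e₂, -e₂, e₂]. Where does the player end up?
(1, 0)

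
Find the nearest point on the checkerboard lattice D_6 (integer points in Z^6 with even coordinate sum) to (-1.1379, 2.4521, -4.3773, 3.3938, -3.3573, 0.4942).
(-1, 2, -4, 3, -3, 1)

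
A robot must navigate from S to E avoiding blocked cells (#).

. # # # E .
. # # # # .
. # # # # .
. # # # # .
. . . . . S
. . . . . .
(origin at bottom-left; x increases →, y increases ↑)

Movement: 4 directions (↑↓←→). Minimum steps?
5
(one shortest path: (5, 1) → (5, 2) → (5, 3) → (5, 4) → (5, 5) → (4, 5))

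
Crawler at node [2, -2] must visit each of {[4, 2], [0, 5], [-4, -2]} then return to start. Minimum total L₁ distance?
30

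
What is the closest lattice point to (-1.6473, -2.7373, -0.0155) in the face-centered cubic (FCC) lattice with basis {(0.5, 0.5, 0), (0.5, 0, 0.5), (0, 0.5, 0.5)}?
(-1.5, -2.5, 0)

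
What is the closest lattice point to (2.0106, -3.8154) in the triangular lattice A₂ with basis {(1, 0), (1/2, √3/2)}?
(2, -3.464)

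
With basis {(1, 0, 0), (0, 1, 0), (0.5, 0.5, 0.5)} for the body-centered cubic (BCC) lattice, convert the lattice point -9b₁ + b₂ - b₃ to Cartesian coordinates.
(-9.5, 0.5, -0.5)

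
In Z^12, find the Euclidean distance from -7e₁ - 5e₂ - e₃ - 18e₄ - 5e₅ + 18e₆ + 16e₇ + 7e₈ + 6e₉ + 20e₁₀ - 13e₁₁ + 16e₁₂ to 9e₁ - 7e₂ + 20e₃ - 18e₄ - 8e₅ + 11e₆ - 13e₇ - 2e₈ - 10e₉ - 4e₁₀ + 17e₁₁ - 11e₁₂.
64.3584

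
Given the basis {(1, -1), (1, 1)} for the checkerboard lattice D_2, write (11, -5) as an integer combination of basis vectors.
8b₁ + 3b₂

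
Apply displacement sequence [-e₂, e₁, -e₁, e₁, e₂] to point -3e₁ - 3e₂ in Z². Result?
(-2, -3)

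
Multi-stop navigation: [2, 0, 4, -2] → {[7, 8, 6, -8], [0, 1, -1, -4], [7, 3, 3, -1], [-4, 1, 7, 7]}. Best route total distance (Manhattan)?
73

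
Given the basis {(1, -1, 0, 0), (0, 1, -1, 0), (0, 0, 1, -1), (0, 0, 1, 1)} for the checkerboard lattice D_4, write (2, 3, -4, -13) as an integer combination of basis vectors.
2b₁ + 5b₂ + 7b₃ - 6b₄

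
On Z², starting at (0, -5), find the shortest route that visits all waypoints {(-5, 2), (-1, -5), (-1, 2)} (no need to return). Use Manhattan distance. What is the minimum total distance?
12
(one optimal route: (0, -5) → (-1, -5) → (-1, 2) → (-5, 2))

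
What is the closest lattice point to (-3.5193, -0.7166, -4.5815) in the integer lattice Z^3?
(-4, -1, -5)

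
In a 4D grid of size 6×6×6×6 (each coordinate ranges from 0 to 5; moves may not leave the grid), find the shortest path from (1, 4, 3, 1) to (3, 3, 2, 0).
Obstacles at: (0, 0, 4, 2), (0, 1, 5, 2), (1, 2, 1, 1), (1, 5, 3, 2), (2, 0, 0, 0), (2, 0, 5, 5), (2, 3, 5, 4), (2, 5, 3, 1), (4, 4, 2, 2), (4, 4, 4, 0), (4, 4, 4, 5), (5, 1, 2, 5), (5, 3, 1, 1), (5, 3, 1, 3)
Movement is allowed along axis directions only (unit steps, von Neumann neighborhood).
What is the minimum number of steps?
5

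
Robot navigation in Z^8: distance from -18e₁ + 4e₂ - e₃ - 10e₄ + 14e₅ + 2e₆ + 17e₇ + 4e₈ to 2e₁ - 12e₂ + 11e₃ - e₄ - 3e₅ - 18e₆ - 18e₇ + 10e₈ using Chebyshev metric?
35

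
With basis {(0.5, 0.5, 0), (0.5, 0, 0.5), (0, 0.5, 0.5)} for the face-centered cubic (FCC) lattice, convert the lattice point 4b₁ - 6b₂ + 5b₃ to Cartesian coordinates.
(-1, 4.5, -0.5)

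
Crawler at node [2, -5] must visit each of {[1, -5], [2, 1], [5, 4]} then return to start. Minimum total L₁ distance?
26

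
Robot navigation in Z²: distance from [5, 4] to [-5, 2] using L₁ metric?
12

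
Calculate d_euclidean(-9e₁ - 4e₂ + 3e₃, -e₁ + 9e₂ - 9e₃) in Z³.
19.4165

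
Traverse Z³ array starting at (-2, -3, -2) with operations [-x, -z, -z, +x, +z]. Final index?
(-2, -3, -3)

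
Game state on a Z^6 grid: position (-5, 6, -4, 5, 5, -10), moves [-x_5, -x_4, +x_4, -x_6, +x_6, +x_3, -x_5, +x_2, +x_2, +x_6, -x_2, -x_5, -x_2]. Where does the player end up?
(-5, 6, -3, 5, 2, -9)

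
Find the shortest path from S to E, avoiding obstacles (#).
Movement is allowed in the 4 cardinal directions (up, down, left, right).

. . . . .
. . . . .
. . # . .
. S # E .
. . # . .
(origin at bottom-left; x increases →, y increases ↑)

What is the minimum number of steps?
6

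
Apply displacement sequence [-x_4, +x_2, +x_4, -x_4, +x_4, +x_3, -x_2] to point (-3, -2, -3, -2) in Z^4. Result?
(-3, -2, -2, -2)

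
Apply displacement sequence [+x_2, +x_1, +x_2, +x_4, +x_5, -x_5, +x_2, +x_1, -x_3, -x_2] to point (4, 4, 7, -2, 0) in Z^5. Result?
(6, 6, 6, -1, 0)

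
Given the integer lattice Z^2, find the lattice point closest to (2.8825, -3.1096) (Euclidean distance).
(3, -3)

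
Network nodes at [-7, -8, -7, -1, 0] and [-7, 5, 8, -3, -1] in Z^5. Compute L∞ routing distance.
15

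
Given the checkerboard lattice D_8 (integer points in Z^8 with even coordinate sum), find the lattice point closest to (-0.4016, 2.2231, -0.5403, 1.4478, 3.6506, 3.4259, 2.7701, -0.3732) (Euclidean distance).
(0, 2, -1, 1, 4, 3, 3, 0)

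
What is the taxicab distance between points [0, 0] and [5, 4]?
9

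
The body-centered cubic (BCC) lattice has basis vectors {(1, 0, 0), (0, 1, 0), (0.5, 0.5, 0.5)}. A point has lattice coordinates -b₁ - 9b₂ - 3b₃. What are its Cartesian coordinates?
(-2.5, -10.5, -1.5)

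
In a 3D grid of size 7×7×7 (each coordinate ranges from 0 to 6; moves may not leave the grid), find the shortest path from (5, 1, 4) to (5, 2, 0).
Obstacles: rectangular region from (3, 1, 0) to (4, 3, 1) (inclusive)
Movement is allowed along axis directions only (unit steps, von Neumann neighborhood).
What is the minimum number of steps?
5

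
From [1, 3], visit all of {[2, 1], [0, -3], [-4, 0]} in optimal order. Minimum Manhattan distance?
16
(one optimal route: (1, 3) → (2, 1) → (0, -3) → (-4, 0))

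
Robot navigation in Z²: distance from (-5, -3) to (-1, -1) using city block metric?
6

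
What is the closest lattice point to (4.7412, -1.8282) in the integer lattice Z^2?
(5, -2)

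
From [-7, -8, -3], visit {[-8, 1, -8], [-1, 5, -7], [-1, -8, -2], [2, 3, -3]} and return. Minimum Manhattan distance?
58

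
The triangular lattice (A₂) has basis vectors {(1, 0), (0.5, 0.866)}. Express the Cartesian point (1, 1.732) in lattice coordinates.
2b₂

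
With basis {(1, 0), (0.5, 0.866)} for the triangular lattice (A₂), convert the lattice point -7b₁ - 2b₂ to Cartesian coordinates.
(-8, -1.732)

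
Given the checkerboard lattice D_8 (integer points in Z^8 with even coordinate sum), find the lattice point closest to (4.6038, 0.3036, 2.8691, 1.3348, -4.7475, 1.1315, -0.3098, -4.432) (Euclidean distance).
(5, 0, 3, 1, -5, 1, 0, -5)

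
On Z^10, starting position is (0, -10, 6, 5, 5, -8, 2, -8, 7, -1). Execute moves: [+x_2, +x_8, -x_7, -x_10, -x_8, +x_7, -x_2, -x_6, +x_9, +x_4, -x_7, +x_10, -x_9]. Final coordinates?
(0, -10, 6, 6, 5, -9, 1, -8, 7, -1)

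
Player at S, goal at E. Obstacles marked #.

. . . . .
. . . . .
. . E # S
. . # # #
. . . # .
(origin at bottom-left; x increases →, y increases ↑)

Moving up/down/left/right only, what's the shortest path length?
4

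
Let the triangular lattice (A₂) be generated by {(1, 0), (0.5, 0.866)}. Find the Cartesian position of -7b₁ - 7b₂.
(-10.5, -6.062)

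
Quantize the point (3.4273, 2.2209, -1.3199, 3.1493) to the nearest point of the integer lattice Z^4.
(3, 2, -1, 3)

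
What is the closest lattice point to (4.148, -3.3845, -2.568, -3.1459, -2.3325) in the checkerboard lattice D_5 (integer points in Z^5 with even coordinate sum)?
(4, -3, -2, -3, -2)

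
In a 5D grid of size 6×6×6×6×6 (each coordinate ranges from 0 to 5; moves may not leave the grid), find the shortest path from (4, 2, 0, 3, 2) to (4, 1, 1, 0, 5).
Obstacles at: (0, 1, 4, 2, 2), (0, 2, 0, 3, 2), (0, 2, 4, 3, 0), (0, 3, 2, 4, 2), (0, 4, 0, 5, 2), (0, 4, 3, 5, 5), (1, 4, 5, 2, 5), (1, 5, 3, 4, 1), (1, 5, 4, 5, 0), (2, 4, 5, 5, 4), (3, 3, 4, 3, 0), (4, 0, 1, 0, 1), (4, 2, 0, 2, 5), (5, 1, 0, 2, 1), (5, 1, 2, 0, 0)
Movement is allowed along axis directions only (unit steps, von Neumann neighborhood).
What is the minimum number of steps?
8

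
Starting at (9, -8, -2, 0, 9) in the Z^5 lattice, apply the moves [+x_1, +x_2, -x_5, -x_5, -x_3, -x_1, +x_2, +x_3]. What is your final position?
(9, -6, -2, 0, 7)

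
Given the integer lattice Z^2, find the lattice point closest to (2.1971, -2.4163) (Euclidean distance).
(2, -2)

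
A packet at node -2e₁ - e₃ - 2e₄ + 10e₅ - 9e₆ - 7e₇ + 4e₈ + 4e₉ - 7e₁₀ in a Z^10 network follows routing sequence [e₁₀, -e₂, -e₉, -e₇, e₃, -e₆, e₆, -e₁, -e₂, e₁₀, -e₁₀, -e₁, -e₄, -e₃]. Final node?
(-4, -2, -1, -3, 10, -9, -8, 4, 3, -6)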